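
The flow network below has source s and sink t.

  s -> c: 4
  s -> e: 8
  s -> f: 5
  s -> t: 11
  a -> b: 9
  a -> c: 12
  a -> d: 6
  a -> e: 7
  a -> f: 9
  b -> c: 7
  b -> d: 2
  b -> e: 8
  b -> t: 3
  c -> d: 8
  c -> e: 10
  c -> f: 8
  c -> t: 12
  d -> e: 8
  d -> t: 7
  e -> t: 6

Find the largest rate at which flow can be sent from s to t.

21

Augment s→t: bottleneck 11, flow now 11.
Augment s→c→t: bottleneck 4, flow now 15.
Augment s→e→t: bottleneck 6, flow now 21.
No augmenting path remains; maximum flow = 21.
In the residual graph, reachable from s: {s, e, f}.
Min-cut edges: s→c (4), s→t (11), e→t (6); capacity 4 + 11 + 6 = 21.
This cut is saturated, so no flow can exceed 21.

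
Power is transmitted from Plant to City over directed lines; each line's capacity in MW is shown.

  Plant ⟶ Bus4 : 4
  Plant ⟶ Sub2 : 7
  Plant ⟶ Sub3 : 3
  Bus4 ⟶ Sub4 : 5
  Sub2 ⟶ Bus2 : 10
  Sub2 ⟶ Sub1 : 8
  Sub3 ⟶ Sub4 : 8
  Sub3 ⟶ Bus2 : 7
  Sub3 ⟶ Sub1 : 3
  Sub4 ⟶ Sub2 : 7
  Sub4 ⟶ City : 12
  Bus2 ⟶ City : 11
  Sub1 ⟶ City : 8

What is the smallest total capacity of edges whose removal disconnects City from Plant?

14

Augment Plant→Bus4→Sub4→City: bottleneck 4, flow now 4.
Augment Plant→Sub2→Bus2→City: bottleneck 7, flow now 11.
Augment Plant→Sub3→Sub4→City: bottleneck 3, flow now 14.
No augmenting path remains; maximum flow = 14.
By max-flow min-cut, the minimum cut capacity equals the max flow.
In the residual graph, reachable from Plant: {Plant}.
Min-cut edges: Plant→Bus4 (4), Plant→Sub2 (7), Plant→Sub3 (3); capacity 4 + 7 + 3 = 14.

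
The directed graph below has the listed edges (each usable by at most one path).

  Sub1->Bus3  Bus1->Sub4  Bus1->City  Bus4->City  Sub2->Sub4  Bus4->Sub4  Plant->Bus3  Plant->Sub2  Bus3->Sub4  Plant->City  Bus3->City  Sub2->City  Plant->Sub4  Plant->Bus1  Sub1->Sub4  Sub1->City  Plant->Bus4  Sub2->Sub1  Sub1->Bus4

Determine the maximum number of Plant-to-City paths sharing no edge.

Assign every edge capacity 1; by Menger, the answer equals the max flow.
Path Plant→City (+1); total 1.
Path Plant→Sub2→City (+1); total 2.
Path Plant→Bus1→City (+1); total 3.
Path Plant→Bus4→City (+1); total 4.
Path Plant→Bus3→City (+1); total 5.
No residual Plant→City path; max flow = 5.
Certifying cut of size 5: {Plant→Bus1, Plant→Bus3, Plant→Bus4, Plant→City, Plant→Sub2}.

5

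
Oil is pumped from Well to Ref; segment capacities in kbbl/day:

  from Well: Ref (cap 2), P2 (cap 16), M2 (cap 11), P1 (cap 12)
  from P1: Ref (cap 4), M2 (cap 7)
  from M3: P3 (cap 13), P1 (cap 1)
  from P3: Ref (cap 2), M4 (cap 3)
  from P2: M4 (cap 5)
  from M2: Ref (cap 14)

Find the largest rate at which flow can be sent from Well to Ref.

20

Augment Well→Ref: bottleneck 2, flow now 2.
Augment Well→P1→Ref: bottleneck 4, flow now 6.
Augment Well→M2→Ref: bottleneck 11, flow now 17.
Augment Well→P1→M2→Ref: bottleneck 3, flow now 20.
No augmenting path remains; maximum flow = 20.
In the residual graph, reachable from Well: {Well, P1, P2, M2, M4}.
Min-cut edges: Well→Ref (2), P1→Ref (4), M2→Ref (14); capacity 2 + 4 + 14 = 20.
This cut is saturated, so no flow can exceed 20.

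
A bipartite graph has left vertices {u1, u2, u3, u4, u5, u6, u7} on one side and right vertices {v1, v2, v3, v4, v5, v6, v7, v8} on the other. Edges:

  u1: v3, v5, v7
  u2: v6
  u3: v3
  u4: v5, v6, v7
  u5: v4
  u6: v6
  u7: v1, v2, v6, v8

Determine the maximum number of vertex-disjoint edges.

6

Unit-capacity flow: source→left, listed edges, right→sink; max matching = max flow.
Augmenting path u1→v3 (+1); matched 1.
Augmenting path u2→v6 (+1); matched 2.
Augmenting path u4→v5 (+1); matched 3.
Augmenting path u5→v4 (+1); matched 4.
Augmenting path u7→v1 (+1); matched 5.
Augmenting path u3→v3→u1→v7 (+1); matched 6.
No augmenting path remains; maximum matching = 6.
König certificate: {u1, u3, u4, u5, u7, v6} is a vertex cover of size 6 (every listed pair touches it), so no matching can be larger.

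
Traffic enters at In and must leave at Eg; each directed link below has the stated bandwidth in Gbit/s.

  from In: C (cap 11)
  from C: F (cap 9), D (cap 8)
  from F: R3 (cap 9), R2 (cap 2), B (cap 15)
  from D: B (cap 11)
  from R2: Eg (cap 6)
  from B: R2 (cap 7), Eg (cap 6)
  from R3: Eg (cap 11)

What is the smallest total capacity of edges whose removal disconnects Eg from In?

11

Augment In→C→F→R2→Eg: bottleneck 2, flow now 2.
Augment In→C→F→B→Eg: bottleneck 6, flow now 8.
Augment In→C→F→R3→Eg: bottleneck 1, flow now 9.
Augment In→C→D→B→R2→Eg: bottleneck 2, flow now 11.
No augmenting path remains; maximum flow = 11.
By max-flow min-cut, the minimum cut capacity equals the max flow.
In the residual graph, reachable from In: {In}.
Min-cut edges: In→C (11); capacity 11 = 11.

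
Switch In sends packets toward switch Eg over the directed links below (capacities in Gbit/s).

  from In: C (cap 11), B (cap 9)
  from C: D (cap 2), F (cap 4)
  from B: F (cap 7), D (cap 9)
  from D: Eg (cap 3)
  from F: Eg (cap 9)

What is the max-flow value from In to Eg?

Augment In→C→D→Eg: bottleneck 2, flow now 2.
Augment In→C→F→Eg: bottleneck 4, flow now 6.
Augment In→B→D→Eg: bottleneck 1, flow now 7.
Augment In→B→F→Eg: bottleneck 5, flow now 12.
No augmenting path remains; maximum flow = 12.
In the residual graph, reachable from In: {In, C, B, D, F}.
Min-cut edges: D→Eg (3), F→Eg (9); capacity 3 + 9 = 12.
This cut is saturated, so no flow can exceed 12.

12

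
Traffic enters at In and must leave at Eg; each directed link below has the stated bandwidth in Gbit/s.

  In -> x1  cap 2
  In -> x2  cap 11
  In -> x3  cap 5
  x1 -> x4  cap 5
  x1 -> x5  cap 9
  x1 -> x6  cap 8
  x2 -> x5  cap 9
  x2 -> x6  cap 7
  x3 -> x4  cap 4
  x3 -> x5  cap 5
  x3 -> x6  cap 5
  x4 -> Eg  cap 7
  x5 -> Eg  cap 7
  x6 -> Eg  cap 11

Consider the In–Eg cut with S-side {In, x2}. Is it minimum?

No — its capacity is 23, but the minimum cut has capacity 18.

Given cut capacity: 2 + 5 + 9 + 7 = 23.
Augment In→x1→x4→Eg: bottleneck 2, flow now 2.
Augment In→x2→x5→Eg: bottleneck 7, flow now 9.
Augment In→x2→x6→Eg: bottleneck 4, flow now 13.
Augment In→x3→x4→Eg: bottleneck 4, flow now 17.
Augment In→x3→x6→Eg: bottleneck 1, flow now 18.
No augmenting path remains; maximum flow = 18.
In the residual graph, reachable from In: {In}.
Min-cut edges: In→x1 (2), In→x2 (11), In→x3 (5); capacity 2 + 11 + 5 = 18.
Cut capacity 23 exceeds the max flow 18, so it is not minimum.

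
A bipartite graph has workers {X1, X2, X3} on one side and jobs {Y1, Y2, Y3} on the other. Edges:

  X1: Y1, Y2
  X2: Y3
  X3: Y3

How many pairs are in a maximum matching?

Unit-capacity flow: source→left, listed edges, right→sink; max matching = max flow.
Augmenting path X1→Y1 (+1); matched 1.
Augmenting path X2→Y3 (+1); matched 2.
No augmenting path remains; maximum matching = 2.
König certificate: {X1, Y3} is a vertex cover of size 2 (every listed pair touches it), so no matching can be larger.

2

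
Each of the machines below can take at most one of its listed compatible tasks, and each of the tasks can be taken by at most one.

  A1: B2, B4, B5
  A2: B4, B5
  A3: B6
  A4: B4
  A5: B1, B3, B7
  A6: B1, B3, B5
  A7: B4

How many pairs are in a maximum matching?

6

Unit-capacity flow: source→left, listed edges, right→sink; max matching = max flow.
Augmenting path A1→B2 (+1); matched 1.
Augmenting path A2→B4 (+1); matched 2.
Augmenting path A3→B6 (+1); matched 3.
Augmenting path A5→B1 (+1); matched 4.
Augmenting path A6→B3 (+1); matched 5.
Augmenting path A4→B4→A2→B5 (+1); matched 6.
No augmenting path remains; maximum matching = 6.
König certificate: {A1, A2, A3, A5, A6, B4} is a vertex cover of size 6 (every listed pair touches it), so no matching can be larger.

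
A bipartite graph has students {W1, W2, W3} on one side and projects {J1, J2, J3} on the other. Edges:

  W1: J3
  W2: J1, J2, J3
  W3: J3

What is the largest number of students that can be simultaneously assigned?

Unit-capacity flow: source→left, listed edges, right→sink; max matching = max flow.
Augmenting path W1→J3 (+1); matched 1.
Augmenting path W2→J1 (+1); matched 2.
No augmenting path remains; maximum matching = 2.
König certificate: {W2, J3} is a vertex cover of size 2 (every listed pair touches it), so no matching can be larger.

2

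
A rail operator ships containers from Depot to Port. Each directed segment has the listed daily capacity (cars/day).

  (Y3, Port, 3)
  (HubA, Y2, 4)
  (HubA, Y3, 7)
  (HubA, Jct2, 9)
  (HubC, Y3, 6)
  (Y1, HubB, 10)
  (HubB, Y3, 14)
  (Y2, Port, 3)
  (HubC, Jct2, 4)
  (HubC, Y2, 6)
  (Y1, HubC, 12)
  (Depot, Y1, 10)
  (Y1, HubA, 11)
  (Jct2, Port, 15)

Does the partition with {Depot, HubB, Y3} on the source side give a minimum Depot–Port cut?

Given cut capacity: 10 + 3 = 13.
Augment Depot→Y1→HubA→Y3→Port: bottleneck 3, flow now 3.
Augment Depot→Y1→HubA→Jct2→Port: bottleneck 7, flow now 10.
No augmenting path remains; maximum flow = 10.
In the residual graph, reachable from Depot: {Depot}.
Min-cut edges: Depot→Y1 (10); capacity 10 = 10.
Cut capacity 13 exceeds the max flow 10, so it is not minimum.

No — its capacity is 13, but the minimum cut has capacity 10.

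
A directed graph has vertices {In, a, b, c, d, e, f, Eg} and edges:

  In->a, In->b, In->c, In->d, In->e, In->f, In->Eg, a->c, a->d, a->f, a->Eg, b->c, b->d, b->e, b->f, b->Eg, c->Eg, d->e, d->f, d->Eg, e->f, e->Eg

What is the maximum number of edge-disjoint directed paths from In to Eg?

6

Assign every edge capacity 1; by Menger, the answer equals the max flow.
Path In→Eg (+1); total 1.
Path In→a→Eg (+1); total 2.
Path In→b→Eg (+1); total 3.
Path In→c→Eg (+1); total 4.
Path In→d→Eg (+1); total 5.
Path In→e→Eg (+1); total 6.
No residual In→Eg path; max flow = 6.
Certifying cut of size 6: {In→Eg, In→a, In→b, In→c, In→d, In→e}.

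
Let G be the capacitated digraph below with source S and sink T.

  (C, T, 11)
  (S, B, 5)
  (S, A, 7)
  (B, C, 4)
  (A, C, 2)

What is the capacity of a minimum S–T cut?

Augment S→A→C→T: bottleneck 2, flow now 2.
Augment S→B→C→T: bottleneck 4, flow now 6.
No augmenting path remains; maximum flow = 6.
By max-flow min-cut, the minimum cut capacity equals the max flow.
In the residual graph, reachable from S: {S, A, B}.
Min-cut edges: A→C (2), B→C (4); capacity 2 + 4 = 6.

6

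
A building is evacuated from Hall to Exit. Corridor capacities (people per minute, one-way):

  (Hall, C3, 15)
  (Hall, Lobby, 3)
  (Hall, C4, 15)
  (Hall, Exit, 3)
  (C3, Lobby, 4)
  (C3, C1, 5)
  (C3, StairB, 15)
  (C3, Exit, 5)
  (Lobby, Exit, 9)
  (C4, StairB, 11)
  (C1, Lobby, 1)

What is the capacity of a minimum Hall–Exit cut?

Augment Hall→Exit: bottleneck 3, flow now 3.
Augment Hall→C3→Exit: bottleneck 5, flow now 8.
Augment Hall→Lobby→Exit: bottleneck 3, flow now 11.
Augment Hall→C3→Lobby→Exit: bottleneck 4, flow now 15.
Augment Hall→C3→C1→Lobby→Exit: bottleneck 1, flow now 16.
No augmenting path remains; maximum flow = 16.
By max-flow min-cut, the minimum cut capacity equals the max flow.
In the residual graph, reachable from Hall: {Hall, C3, C4, C1, StairB}.
Min-cut edges: Hall→Lobby (3), Hall→Exit (3), C3→Lobby (4), C3→Exit (5), C1→Lobby (1); capacity 3 + 3 + 4 + 5 + 1 = 16.

16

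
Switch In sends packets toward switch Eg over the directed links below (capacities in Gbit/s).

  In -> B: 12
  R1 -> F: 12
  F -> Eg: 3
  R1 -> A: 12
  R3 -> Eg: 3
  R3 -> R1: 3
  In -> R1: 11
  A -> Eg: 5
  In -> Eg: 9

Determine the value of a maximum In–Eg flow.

17

Augment In→Eg: bottleneck 9, flow now 9.
Augment In→R1→A→Eg: bottleneck 5, flow now 14.
Augment In→R1→F→Eg: bottleneck 3, flow now 17.
No augmenting path remains; maximum flow = 17.
In the residual graph, reachable from In: {In, R1, A, F, B}.
Min-cut edges: In→Eg (9), A→Eg (5), F→Eg (3); capacity 9 + 5 + 3 = 17.
This cut is saturated, so no flow can exceed 17.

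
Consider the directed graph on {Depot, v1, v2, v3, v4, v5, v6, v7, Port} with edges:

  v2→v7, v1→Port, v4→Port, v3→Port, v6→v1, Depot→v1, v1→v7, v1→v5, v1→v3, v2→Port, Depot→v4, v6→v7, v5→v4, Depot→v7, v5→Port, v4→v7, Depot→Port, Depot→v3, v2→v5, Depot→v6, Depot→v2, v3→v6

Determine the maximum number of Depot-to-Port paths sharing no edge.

6

Assign every edge capacity 1; by Menger, the answer equals the max flow.
Path Depot→Port (+1); total 1.
Path Depot→v1→Port (+1); total 2.
Path Depot→v2→Port (+1); total 3.
Path Depot→v3→Port (+1); total 4.
Path Depot→v4→Port (+1); total 5.
Path Depot→v6→v1→v5→Port (+1); total 6.
No residual Depot→Port path; max flow = 6.
Certifying cut of size 6: {Depot→Port, Depot→v1, Depot→v2, Depot→v3, Depot→v4, Depot→v6}.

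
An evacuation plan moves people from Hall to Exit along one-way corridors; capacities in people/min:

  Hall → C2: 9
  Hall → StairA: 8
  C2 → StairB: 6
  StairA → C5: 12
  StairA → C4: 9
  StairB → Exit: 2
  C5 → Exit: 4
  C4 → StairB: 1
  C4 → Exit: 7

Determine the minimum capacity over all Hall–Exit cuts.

10

Augment Hall→C2→StairB→Exit: bottleneck 2, flow now 2.
Augment Hall→StairA→C5→Exit: bottleneck 4, flow now 6.
Augment Hall→StairA→C4→Exit: bottleneck 4, flow now 10.
No augmenting path remains; maximum flow = 10.
By max-flow min-cut, the minimum cut capacity equals the max flow.
In the residual graph, reachable from Hall: {Hall, C2, StairB}.
Min-cut edges: Hall→StairA (8), StairB→Exit (2); capacity 8 + 2 = 10.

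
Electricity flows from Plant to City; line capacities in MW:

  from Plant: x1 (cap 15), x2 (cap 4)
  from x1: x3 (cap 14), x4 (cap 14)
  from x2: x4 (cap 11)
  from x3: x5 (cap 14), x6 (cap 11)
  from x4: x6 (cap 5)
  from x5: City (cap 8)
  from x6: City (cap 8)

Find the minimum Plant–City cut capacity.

16

Augment Plant→x1→x3→x5→City: bottleneck 8, flow now 8.
Augment Plant→x1→x3→x6→City: bottleneck 6, flow now 14.
Augment Plant→x1→x4→x6→City: bottleneck 1, flow now 15.
Augment Plant→x2→x4→x6→City: bottleneck 1, flow now 16.
No augmenting path remains; maximum flow = 16.
By max-flow min-cut, the minimum cut capacity equals the max flow.
In the residual graph, reachable from Plant: {Plant, x1, x2, x3, x4, x5, x6}.
Min-cut edges: x5→City (8), x6→City (8); capacity 8 + 8 = 16.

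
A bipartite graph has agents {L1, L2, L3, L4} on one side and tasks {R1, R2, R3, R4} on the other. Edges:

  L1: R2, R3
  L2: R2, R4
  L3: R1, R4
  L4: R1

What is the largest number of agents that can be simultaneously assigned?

4

Unit-capacity flow: source→left, listed edges, right→sink; max matching = max flow.
Augmenting path L1→R2 (+1); matched 1.
Augmenting path L2→R4 (+1); matched 2.
Augmenting path L3→R1 (+1); matched 3.
Augmenting path L4→R1→L3→R4→L2→R2→L1→R3 (+1); matched 4.
No augmenting path remains; maximum matching = 4.
König certificate: {L1, L2, L3, L4} is a vertex cover of size 4 (every listed pair touches it), so no matching can be larger.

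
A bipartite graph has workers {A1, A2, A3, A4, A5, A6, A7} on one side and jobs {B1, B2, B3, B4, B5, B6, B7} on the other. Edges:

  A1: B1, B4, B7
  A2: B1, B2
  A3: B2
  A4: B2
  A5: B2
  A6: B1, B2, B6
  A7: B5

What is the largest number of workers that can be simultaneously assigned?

Unit-capacity flow: source→left, listed edges, right→sink; max matching = max flow.
Augmenting path A1→B1 (+1); matched 1.
Augmenting path A2→B2 (+1); matched 2.
Augmenting path A6→B6 (+1); matched 3.
Augmenting path A7→B5 (+1); matched 4.
Augmenting path A3→B2→A2→B1→A1→B4 (+1); matched 5.
No augmenting path remains; maximum matching = 5.
König certificate: {A1, A2, A6, A7, B2} is a vertex cover of size 5 (every listed pair touches it), so no matching can be larger.

5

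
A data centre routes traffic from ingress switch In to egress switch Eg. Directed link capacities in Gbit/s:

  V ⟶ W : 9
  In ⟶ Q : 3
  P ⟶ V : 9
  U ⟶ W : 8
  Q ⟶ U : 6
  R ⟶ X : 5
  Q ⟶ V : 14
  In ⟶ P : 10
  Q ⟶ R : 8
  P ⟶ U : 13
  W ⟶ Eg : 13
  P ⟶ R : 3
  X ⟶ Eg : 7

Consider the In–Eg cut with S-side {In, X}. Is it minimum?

Given cut capacity: 10 + 3 + 7 = 20.
Augment In→P→R→X→Eg: bottleneck 3, flow now 3.
Augment In→P→U→W→Eg: bottleneck 7, flow now 10.
Augment In→Q→R→X→Eg: bottleneck 2, flow now 12.
Augment In→Q→U→W→Eg: bottleneck 1, flow now 13.
No augmenting path remains; maximum flow = 13.
In the residual graph, reachable from In: {In}.
Min-cut edges: In→P (10), In→Q (3); capacity 10 + 3 = 13.
Cut capacity 20 exceeds the max flow 13, so it is not minimum.

No — its capacity is 20, but the minimum cut has capacity 13.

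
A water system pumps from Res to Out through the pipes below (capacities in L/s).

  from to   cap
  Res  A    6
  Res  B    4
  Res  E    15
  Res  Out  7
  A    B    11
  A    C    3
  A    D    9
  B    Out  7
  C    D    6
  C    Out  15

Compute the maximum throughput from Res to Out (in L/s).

17

Augment Res→Out: bottleneck 7, flow now 7.
Augment Res→B→Out: bottleneck 4, flow now 11.
Augment Res→A→B→Out: bottleneck 3, flow now 14.
Augment Res→A→C→Out: bottleneck 3, flow now 17.
No augmenting path remains; maximum flow = 17.
In the residual graph, reachable from Res: {Res, E}.
Min-cut edges: Res→A (6), Res→B (4), Res→Out (7); capacity 6 + 4 + 7 = 17.
This cut is saturated, so no flow can exceed 17.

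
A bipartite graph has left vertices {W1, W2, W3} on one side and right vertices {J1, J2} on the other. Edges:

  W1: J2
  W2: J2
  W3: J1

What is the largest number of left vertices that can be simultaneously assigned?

Unit-capacity flow: source→left, listed edges, right→sink; max matching = max flow.
Augmenting path W1→J2 (+1); matched 1.
Augmenting path W3→J1 (+1); matched 2.
No augmenting path remains; maximum matching = 2.
König certificate: {W3, J2} is a vertex cover of size 2 (every listed pair touches it), so no matching can be larger.

2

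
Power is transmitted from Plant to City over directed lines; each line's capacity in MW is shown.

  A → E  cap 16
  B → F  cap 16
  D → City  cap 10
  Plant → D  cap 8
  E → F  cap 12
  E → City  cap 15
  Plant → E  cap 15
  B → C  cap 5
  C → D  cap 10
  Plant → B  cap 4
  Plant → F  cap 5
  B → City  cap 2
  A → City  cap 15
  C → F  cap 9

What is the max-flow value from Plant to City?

Augment Plant→B→City: bottleneck 2, flow now 2.
Augment Plant→D→City: bottleneck 8, flow now 10.
Augment Plant→E→City: bottleneck 15, flow now 25.
Augment Plant→B→C→D→City: bottleneck 2, flow now 27.
No augmenting path remains; maximum flow = 27.
In the residual graph, reachable from Plant: {Plant, F}.
Min-cut edges: Plant→B (4), Plant→D (8), Plant→E (15); capacity 4 + 8 + 15 = 27.
This cut is saturated, so no flow can exceed 27.

27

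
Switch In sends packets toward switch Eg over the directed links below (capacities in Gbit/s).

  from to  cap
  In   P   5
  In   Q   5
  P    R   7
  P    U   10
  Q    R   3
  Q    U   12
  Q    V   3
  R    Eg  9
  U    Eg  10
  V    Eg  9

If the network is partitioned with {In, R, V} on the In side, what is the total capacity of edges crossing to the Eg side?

28

Edges leaving {In, R, V}: In→P (5), In→Q (5), R→Eg (9), V→Eg (9).
Cut capacity = 5 + 5 + 9 + 9 = 28.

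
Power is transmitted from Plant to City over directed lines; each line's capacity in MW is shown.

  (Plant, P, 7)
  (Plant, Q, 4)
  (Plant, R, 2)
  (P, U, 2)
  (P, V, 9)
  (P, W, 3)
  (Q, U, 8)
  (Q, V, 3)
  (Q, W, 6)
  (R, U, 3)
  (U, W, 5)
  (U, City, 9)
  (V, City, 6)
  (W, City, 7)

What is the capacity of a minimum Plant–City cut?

Augment Plant→P→U→City: bottleneck 2, flow now 2.
Augment Plant→P→V→City: bottleneck 5, flow now 7.
Augment Plant→Q→U→City: bottleneck 4, flow now 11.
Augment Plant→R→U→City: bottleneck 2, flow now 13.
No augmenting path remains; maximum flow = 13.
By max-flow min-cut, the minimum cut capacity equals the max flow.
In the residual graph, reachable from Plant: {Plant}.
Min-cut edges: Plant→P (7), Plant→Q (4), Plant→R (2); capacity 7 + 4 + 2 = 13.

13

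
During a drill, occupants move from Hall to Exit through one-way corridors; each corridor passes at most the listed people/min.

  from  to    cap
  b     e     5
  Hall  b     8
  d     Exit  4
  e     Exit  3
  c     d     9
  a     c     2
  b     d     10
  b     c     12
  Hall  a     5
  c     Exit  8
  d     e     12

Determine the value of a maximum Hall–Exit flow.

10

Augment Hall→a→c→Exit: bottleneck 2, flow now 2.
Augment Hall→b→c→Exit: bottleneck 6, flow now 8.
Augment Hall→b→d→Exit: bottleneck 2, flow now 10.
No augmenting path remains; maximum flow = 10.
In the residual graph, reachable from Hall: {Hall, a}.
Min-cut edges: Hall→b (8), a→c (2); capacity 8 + 2 = 10.
This cut is saturated, so no flow can exceed 10.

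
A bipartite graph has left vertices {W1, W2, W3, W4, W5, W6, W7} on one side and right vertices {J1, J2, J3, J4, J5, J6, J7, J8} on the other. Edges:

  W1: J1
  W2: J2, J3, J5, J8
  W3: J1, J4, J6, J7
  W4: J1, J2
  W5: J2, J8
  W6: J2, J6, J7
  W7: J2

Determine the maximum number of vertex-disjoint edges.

6

Unit-capacity flow: source→left, listed edges, right→sink; max matching = max flow.
Augmenting path W1→J1 (+1); matched 1.
Augmenting path W2→J2 (+1); matched 2.
Augmenting path W3→J4 (+1); matched 3.
Augmenting path W5→J8 (+1); matched 4.
Augmenting path W6→J6 (+1); matched 5.
Augmenting path W4→J2→W2→J3 (+1); matched 6.
No augmenting path remains; maximum matching = 6.
König certificate: {W2, W3, W5, W6, J1, J2} is a vertex cover of size 6 (every listed pair touches it), so no matching can be larger.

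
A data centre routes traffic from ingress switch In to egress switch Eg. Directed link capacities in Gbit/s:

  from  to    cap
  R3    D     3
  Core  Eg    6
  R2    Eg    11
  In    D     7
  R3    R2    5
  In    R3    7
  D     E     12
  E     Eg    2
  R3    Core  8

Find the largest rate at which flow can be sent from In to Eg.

Augment In→D→E→Eg: bottleneck 2, flow now 2.
Augment In→R3→R2→Eg: bottleneck 5, flow now 7.
Augment In→R3→Core→Eg: bottleneck 2, flow now 9.
No augmenting path remains; maximum flow = 9.
In the residual graph, reachable from In: {In, D, E}.
Min-cut edges: In→R3 (7), E→Eg (2); capacity 7 + 2 = 9.
This cut is saturated, so no flow can exceed 9.

9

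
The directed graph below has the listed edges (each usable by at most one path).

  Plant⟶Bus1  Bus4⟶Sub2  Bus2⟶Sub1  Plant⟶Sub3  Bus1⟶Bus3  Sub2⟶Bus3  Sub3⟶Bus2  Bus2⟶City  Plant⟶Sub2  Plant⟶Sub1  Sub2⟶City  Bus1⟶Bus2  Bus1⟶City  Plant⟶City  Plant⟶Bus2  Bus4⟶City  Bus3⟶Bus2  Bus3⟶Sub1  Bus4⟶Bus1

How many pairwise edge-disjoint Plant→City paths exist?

Assign every edge capacity 1; by Menger, the answer equals the max flow.
Path Plant→City (+1); total 1.
Path Plant→Bus1→City (+1); total 2.
Path Plant→Bus2→City (+1); total 3.
Path Plant→Sub2→City (+1); total 4.
No residual Plant→City path; max flow = 4.
Certifying cut of size 4: {Bus2→City, Plant→Bus1, Plant→City, Plant→Sub2}.

4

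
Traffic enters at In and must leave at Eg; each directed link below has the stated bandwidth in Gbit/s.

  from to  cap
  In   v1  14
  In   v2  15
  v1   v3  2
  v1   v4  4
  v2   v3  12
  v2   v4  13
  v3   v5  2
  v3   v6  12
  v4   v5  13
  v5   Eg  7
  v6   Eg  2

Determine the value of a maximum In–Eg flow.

9

Augment In→v1→v3→v5→Eg: bottleneck 2, flow now 2.
Augment In→v1→v4→v5→Eg: bottleneck 4, flow now 6.
Augment In→v2→v3→v6→Eg: bottleneck 2, flow now 8.
Augment In→v2→v4→v5→Eg: bottleneck 1, flow now 9.
No augmenting path remains; maximum flow = 9.
In the residual graph, reachable from In: {In, v1, v2, v3, v4, v5, v6}.
Min-cut edges: v5→Eg (7), v6→Eg (2); capacity 7 + 2 = 9.
This cut is saturated, so no flow can exceed 9.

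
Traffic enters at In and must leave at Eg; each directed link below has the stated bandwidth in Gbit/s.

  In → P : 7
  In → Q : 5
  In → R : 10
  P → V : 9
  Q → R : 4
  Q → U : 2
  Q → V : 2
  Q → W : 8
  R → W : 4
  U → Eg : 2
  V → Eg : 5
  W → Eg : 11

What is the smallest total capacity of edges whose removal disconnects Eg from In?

Augment In→P→V→Eg: bottleneck 5, flow now 5.
Augment In→Q→U→Eg: bottleneck 2, flow now 7.
Augment In→Q→W→Eg: bottleneck 3, flow now 10.
Augment In→R→W→Eg: bottleneck 4, flow now 14.
No augmenting path remains; maximum flow = 14.
By max-flow min-cut, the minimum cut capacity equals the max flow.
In the residual graph, reachable from In: {In, P, R, V}.
Min-cut edges: In→Q (5), R→W (4), V→Eg (5); capacity 5 + 4 + 5 = 14.

14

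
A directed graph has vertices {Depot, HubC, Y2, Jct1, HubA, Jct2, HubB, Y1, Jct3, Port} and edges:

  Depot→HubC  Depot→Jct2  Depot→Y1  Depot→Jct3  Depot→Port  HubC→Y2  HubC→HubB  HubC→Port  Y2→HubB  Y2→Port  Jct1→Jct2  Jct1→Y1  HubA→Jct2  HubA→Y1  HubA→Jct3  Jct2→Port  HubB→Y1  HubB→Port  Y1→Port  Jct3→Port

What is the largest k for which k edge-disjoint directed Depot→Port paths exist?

Assign every edge capacity 1; by Menger, the answer equals the max flow.
Path Depot→Port (+1); total 1.
Path Depot→HubC→Port (+1); total 2.
Path Depot→Jct2→Port (+1); total 3.
Path Depot→Y1→Port (+1); total 4.
Path Depot→Jct3→Port (+1); total 5.
No residual Depot→Port path; max flow = 5.
Certifying cut of size 5: {Depot→HubC, Depot→Jct2, Depot→Jct3, Depot→Port, Depot→Y1}.

5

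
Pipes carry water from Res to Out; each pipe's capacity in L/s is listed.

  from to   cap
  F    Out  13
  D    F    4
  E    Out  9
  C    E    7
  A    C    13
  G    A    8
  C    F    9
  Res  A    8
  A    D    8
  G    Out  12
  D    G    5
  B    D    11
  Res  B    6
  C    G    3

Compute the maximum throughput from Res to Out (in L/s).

14

Augment Res→A→C→E→Out: bottleneck 7, flow now 7.
Augment Res→A→C→F→Out: bottleneck 1, flow now 8.
Augment Res→B→D→F→Out: bottleneck 4, flow now 12.
Augment Res→B→D→G→Out: bottleneck 2, flow now 14.
No augmenting path remains; maximum flow = 14.
In the residual graph, reachable from Res: {Res}.
Min-cut edges: Res→A (8), Res→B (6); capacity 8 + 6 = 14.
This cut is saturated, so no flow can exceed 14.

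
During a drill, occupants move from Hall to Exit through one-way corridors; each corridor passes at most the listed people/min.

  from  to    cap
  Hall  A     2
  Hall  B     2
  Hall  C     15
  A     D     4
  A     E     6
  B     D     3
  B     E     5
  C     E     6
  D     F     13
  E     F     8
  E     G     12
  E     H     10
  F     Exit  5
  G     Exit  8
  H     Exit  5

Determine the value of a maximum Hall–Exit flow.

10

Augment Hall→A→D→F→Exit: bottleneck 2, flow now 2.
Augment Hall→B→D→F→Exit: bottleneck 2, flow now 4.
Augment Hall→C→E→F→Exit: bottleneck 1, flow now 5.
Augment Hall→C→E→G→Exit: bottleneck 5, flow now 10.
No augmenting path remains; maximum flow = 10.
In the residual graph, reachable from Hall: {Hall, C}.
Min-cut edges: Hall→A (2), Hall→B (2), C→E (6); capacity 2 + 2 + 6 = 10.
This cut is saturated, so no flow can exceed 10.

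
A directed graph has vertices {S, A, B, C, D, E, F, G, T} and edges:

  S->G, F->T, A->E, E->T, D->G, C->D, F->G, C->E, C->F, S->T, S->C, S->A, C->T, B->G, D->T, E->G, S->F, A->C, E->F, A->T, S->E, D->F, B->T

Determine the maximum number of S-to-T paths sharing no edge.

Assign every edge capacity 1; by Menger, the answer equals the max flow.
Path S→T (+1); total 1.
Path S→A→T (+1); total 2.
Path S→C→T (+1); total 3.
Path S→E→T (+1); total 4.
Path S→F→T (+1); total 5.
No residual S→T path; max flow = 5.
Certifying cut of size 5: {S→A, S→C, S→E, S→F, S→T}.

5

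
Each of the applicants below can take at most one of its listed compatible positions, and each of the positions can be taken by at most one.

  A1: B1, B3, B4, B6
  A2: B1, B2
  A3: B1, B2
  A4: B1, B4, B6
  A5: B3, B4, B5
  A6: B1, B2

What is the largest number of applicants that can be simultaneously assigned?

Unit-capacity flow: source→left, listed edges, right→sink; max matching = max flow.
Augmenting path A1→B1 (+1); matched 1.
Augmenting path A2→B2 (+1); matched 2.
Augmenting path A4→B4 (+1); matched 3.
Augmenting path A5→B3 (+1); matched 4.
Augmenting path A3→B1→A1→B6 (+1); matched 5.
No augmenting path remains; maximum matching = 5.
König certificate: {A1, A4, A5, B1, B2} is a vertex cover of size 5 (every listed pair touches it), so no matching can be larger.

5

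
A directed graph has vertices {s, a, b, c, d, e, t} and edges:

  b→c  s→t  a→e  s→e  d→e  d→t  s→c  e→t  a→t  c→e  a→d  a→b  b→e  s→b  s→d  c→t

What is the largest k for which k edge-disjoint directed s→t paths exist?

Assign every edge capacity 1; by Menger, the answer equals the max flow.
Path s→t (+1); total 1.
Path s→c→t (+1); total 2.
Path s→d→t (+1); total 3.
Path s→e→t (+1); total 4.
No residual s→t path; max flow = 4.
Certifying cut of size 4: {c→t, e→t, s→d, s→t}.

4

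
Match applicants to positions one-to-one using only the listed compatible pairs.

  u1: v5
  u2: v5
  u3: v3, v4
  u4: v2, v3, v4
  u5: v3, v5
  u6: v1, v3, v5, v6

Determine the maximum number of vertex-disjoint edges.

5

Unit-capacity flow: source→left, listed edges, right→sink; max matching = max flow.
Augmenting path u1→v5 (+1); matched 1.
Augmenting path u3→v3 (+1); matched 2.
Augmenting path u4→v2 (+1); matched 3.
Augmenting path u6→v1 (+1); matched 4.
Augmenting path u5→v3→u3→v4 (+1); matched 5.
No augmenting path remains; maximum matching = 5.
König certificate: {u3, u4, u5, u6, v5} is a vertex cover of size 5 (every listed pair touches it), so no matching can be larger.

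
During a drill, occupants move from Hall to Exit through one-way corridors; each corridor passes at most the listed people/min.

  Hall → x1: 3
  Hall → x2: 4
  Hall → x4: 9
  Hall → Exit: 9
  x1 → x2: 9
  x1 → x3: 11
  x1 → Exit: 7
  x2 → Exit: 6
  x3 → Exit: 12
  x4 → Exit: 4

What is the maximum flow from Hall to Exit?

Augment Hall→Exit: bottleneck 9, flow now 9.
Augment Hall→x1→Exit: bottleneck 3, flow now 12.
Augment Hall→x2→Exit: bottleneck 4, flow now 16.
Augment Hall→x4→Exit: bottleneck 4, flow now 20.
No augmenting path remains; maximum flow = 20.
In the residual graph, reachable from Hall: {Hall, x4}.
Min-cut edges: Hall→x1 (3), Hall→x2 (4), Hall→Exit (9), x4→Exit (4); capacity 3 + 4 + 9 + 4 = 20.
This cut is saturated, so no flow can exceed 20.

20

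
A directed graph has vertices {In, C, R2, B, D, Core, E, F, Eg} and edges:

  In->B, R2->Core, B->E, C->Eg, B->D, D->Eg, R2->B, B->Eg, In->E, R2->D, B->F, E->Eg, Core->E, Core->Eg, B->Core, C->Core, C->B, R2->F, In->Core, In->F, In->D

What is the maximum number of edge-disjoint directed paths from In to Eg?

Assign every edge capacity 1; by Menger, the answer equals the max flow.
Path In→B→Eg (+1); total 1.
Path In→D→Eg (+1); total 2.
Path In→Core→Eg (+1); total 3.
Path In→E→Eg (+1); total 4.
No residual In→Eg path; max flow = 4.
Certifying cut of size 4: {In→B, In→Core, In→D, In→E}.

4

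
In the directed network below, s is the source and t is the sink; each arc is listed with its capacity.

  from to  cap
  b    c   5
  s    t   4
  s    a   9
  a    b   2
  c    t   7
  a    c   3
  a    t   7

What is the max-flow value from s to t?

13

Augment s→t: bottleneck 4, flow now 4.
Augment s→a→t: bottleneck 7, flow now 11.
Augment s→a→c→t: bottleneck 2, flow now 13.
No augmenting path remains; maximum flow = 13.
In the residual graph, reachable from s: {s}.
Min-cut edges: s→a (9), s→t (4); capacity 9 + 4 = 13.
This cut is saturated, so no flow can exceed 13.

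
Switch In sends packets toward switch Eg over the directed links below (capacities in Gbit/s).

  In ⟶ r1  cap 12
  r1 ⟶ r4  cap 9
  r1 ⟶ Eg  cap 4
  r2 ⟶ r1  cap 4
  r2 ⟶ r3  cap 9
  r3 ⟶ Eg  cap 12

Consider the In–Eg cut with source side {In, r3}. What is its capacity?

24

Edges leaving {In, r3}: In→r1 (12), r3→Eg (12).
Cut capacity = 12 + 12 = 24.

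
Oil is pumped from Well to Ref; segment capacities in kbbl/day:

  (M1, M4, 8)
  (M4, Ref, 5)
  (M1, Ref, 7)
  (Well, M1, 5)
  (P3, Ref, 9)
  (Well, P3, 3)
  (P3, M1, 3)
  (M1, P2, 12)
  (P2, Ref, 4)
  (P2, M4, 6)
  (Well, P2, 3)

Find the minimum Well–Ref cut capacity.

11

Augment Well→P3→Ref: bottleneck 3, flow now 3.
Augment Well→M1→Ref: bottleneck 5, flow now 8.
Augment Well→P2→Ref: bottleneck 3, flow now 11.
No augmenting path remains; maximum flow = 11.
By max-flow min-cut, the minimum cut capacity equals the max flow.
In the residual graph, reachable from Well: {Well}.
Min-cut edges: Well→P3 (3), Well→M1 (5), Well→P2 (3); capacity 3 + 5 + 3 = 11.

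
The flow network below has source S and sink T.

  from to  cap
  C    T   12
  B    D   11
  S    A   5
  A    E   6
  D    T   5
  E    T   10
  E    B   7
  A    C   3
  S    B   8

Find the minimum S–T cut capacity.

Augment S→A→C→T: bottleneck 3, flow now 3.
Augment S→A→E→T: bottleneck 2, flow now 5.
Augment S→B→D→T: bottleneck 5, flow now 10.
No augmenting path remains; maximum flow = 10.
By max-flow min-cut, the minimum cut capacity equals the max flow.
In the residual graph, reachable from S: {S, B, D}.
Min-cut edges: S→A (5), D→T (5); capacity 5 + 5 = 10.

10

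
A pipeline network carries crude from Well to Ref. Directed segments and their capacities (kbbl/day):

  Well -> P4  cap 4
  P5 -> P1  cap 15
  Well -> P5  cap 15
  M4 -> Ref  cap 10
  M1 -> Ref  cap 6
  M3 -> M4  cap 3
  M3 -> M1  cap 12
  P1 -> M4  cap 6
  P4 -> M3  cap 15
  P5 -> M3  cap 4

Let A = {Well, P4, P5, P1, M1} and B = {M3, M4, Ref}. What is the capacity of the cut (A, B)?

31

Edges leaving {Well, P4, P5, P1, M1}: P4→M3 (15), P5→M3 (4), P1→M4 (6), M1→Ref (6).
Cut capacity = 15 + 4 + 6 + 6 = 31.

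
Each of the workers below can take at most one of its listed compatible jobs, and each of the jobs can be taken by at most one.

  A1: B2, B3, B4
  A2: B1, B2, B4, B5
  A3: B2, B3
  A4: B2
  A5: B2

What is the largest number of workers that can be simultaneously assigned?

4

Unit-capacity flow: source→left, listed edges, right→sink; max matching = max flow.
Augmenting path A1→B2 (+1); matched 1.
Augmenting path A2→B1 (+1); matched 2.
Augmenting path A3→B3 (+1); matched 3.
Augmenting path A4→B2→A1→B4 (+1); matched 4.
No augmenting path remains; maximum matching = 4.
König certificate: {A1, A2, A3, B2} is a vertex cover of size 4 (every listed pair touches it), so no matching can be larger.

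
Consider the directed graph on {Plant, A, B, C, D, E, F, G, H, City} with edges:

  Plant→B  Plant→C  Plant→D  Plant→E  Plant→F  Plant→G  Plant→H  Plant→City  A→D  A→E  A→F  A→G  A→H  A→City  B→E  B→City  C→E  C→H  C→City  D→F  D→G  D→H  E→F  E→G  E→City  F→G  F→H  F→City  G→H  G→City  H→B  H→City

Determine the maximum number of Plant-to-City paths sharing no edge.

7

Assign every edge capacity 1; by Menger, the answer equals the max flow.
Path Plant→City (+1); total 1.
Path Plant→B→City (+1); total 2.
Path Plant→C→City (+1); total 3.
Path Plant→E→City (+1); total 4.
Path Plant→F→City (+1); total 5.
Path Plant→G→City (+1); total 6.
Path Plant→H→City (+1); total 7.
No residual Plant→City path; max flow = 7.
Certifying cut of size 7: {B→City, E→City, F→City, G→City, H→City, Plant→C, Plant→City}.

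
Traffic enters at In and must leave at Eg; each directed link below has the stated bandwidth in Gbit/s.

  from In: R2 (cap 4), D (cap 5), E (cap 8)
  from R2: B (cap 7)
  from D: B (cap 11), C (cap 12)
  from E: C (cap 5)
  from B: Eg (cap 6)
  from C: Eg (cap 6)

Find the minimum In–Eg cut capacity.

12

Augment In→R2→B→Eg: bottleneck 4, flow now 4.
Augment In→D→B→Eg: bottleneck 2, flow now 6.
Augment In→D→C→Eg: bottleneck 3, flow now 9.
Augment In→E→C→Eg: bottleneck 3, flow now 12.
No augmenting path remains; maximum flow = 12.
By max-flow min-cut, the minimum cut capacity equals the max flow.
In the residual graph, reachable from In: {In, R2, D, E, B, C}.
Min-cut edges: B→Eg (6), C→Eg (6); capacity 6 + 6 = 12.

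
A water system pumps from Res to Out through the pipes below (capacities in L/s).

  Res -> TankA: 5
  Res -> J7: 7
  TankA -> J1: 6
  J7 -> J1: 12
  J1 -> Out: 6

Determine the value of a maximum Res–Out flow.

Augment Res→TankA→J1→Out: bottleneck 5, flow now 5.
Augment Res→J7→J1→Out: bottleneck 1, flow now 6.
No augmenting path remains; maximum flow = 6.
In the residual graph, reachable from Res: {Res, TankA, J7, J1}.
Min-cut edges: J1→Out (6); capacity 6 = 6.
This cut is saturated, so no flow can exceed 6.

6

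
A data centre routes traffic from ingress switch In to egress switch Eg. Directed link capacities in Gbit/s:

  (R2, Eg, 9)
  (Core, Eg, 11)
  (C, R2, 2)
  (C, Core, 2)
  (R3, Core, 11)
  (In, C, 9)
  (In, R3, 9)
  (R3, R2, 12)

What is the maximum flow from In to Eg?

13

Augment In→C→R2→Eg: bottleneck 2, flow now 2.
Augment In→C→Core→Eg: bottleneck 2, flow now 4.
Augment In→R3→R2→Eg: bottleneck 7, flow now 11.
Augment In→R3→Core→Eg: bottleneck 2, flow now 13.
No augmenting path remains; maximum flow = 13.
In the residual graph, reachable from In: {In, C}.
Min-cut edges: In→R3 (9), C→R2 (2), C→Core (2); capacity 9 + 2 + 2 = 13.
This cut is saturated, so no flow can exceed 13.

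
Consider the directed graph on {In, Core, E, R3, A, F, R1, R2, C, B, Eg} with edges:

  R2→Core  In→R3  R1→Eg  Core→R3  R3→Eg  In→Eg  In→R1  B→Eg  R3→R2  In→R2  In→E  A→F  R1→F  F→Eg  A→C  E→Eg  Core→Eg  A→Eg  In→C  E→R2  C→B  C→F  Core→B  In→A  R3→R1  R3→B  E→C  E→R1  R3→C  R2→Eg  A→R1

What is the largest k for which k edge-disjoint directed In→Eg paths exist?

Assign every edge capacity 1; by Menger, the answer equals the max flow.
Path In→Eg (+1); total 1.
Path In→E→Eg (+1); total 2.
Path In→R3→Eg (+1); total 3.
Path In→A→Eg (+1); total 4.
Path In→R1→Eg (+1); total 5.
Path In→R2→Eg (+1); total 6.
Path In→C→F→Eg (+1); total 7.
No residual In→Eg path; max flow = 7.
Certifying cut of size 7: {In→A, In→C, In→E, In→Eg, In→R1, In→R2, In→R3}.

7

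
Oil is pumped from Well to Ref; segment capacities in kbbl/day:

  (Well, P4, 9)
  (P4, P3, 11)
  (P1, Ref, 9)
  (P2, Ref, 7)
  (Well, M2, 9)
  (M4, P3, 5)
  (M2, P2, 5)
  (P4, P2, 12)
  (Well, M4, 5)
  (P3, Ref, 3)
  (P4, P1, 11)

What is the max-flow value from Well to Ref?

Augment Well→P4→P3→Ref: bottleneck 3, flow now 3.
Augment Well→P4→P2→Ref: bottleneck 6, flow now 9.
Augment Well→M2→P2→Ref: bottleneck 1, flow now 10.
Augment Well→M2→P2→P4→P1→Ref: bottleneck 4, flow now 14. (uses reverse residual edge)
Augment Well→M4→P3→P4→P1→Ref: bottleneck 3, flow now 17. (uses reverse residual edge)
No augmenting path remains; maximum flow = 17.
In the residual graph, reachable from Well: {Well, M2, M4, P3}.
Min-cut edges: Well→P4 (9), M2→P2 (5), P3→Ref (3); capacity 9 + 5 + 3 = 17.
This cut is saturated, so no flow can exceed 17.

17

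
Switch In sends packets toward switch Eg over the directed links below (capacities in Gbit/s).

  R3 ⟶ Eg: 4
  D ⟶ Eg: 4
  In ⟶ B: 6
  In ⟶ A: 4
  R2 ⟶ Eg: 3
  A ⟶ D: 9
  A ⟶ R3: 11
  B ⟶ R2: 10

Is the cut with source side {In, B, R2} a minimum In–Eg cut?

Yes — it is a minimum cut (capacity 7).

Given cut capacity: 4 + 3 = 7.
Augment In→B→R2→Eg: bottleneck 3, flow now 3.
Augment In→A→R3→Eg: bottleneck 4, flow now 7.
No augmenting path remains; maximum flow = 7.
Cut capacity 7 equals the max flow, so it is a minimum cut.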